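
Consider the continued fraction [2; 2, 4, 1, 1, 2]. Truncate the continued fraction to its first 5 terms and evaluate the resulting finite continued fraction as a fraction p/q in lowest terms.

Start with 1.
1 + 1/(1/1) = 1 + 1/1 = 2/1
4 + 1/(2/1) = 4 + 1/2 = 9/2
2 + 1/(9/2) = 2 + 2/9 = 20/9
2 + 1/(20/9) = 2 + 9/20 = 49/20

49/20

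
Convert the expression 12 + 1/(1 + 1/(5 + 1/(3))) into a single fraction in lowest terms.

Start with 3.
5 + 1/(3/1) = 5 + 1/3 = 16/3
1 + 1/(16/3) = 1 + 3/16 = 19/16
12 + 1/(19/16) = 12 + 16/19 = 244/19

244/19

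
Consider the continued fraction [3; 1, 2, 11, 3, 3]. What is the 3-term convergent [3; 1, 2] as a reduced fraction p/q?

11/3

Start with 2.
1 + 1/(2/1) = 1 + 1/2 = 3/2
3 + 1/(3/2) = 3 + 2/3 = 11/3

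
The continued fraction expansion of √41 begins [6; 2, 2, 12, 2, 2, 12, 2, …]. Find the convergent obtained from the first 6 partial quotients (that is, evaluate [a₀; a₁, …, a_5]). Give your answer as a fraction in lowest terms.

Use the convergent recurrence hₖ = aₖ·hₖ₋₁ + hₖ₋₂ (and likewise for the denominators kₖ):
a_0 = 6: 6/1
a_1 = 2: 13/2
a_2 = 2: 32/5
a_3 = 12: 397/62
a_4 = 2: 826/129
a_5 = 2: 2049/320

2049/320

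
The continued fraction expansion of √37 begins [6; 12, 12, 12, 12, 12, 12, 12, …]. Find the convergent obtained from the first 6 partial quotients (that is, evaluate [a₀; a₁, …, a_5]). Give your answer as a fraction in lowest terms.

Start with 12.
12 + 1/(12/1) = 12 + 1/12 = 145/12
12 + 1/(145/12) = 12 + 12/145 = 1752/145
12 + 1/(1752/145) = 12 + 145/1752 = 21169/1752
12 + 1/(21169/1752) = 12 + 1752/21169 = 255780/21169
6 + 1/(255780/21169) = 6 + 21169/255780 = 1555849/255780

1555849/255780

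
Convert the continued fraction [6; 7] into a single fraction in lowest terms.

43/7

a_0 = 6: 6/1
a_1 = 7: 43/7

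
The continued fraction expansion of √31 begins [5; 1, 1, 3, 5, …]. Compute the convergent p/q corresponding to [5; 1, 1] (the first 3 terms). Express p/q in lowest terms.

11/2

Collapse the nested fraction from the inside out:
Start with 1.
1 + 1/(1/1) = 1 + 1/1 = 2/1
5 + 1/(2/1) = 5 + 1/2 = 11/2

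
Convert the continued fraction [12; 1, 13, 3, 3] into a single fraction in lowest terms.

Starting at the tail and folding back:
Start with 3.
3 + 1/(3/1) = 3 + 1/3 = 10/3
13 + 1/(10/3) = 13 + 3/10 = 133/10
1 + 1/(133/10) = 1 + 10/133 = 143/133
12 + 1/(143/133) = 12 + 133/143 = 1849/143

1849/143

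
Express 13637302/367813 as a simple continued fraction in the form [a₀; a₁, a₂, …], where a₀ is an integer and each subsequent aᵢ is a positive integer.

⌊13637302/367813⌋ = 37, remainder 28221
⌊367813/28221⌋ = 13, remainder 940
⌊28221/940⌋ = 30, remainder 21
⌊940/21⌋ = 44, remainder 16
⌊21/16⌋ = 1, remainder 5
⌊16/5⌋ = 3, remainder 1
⌊5/1⌋ = 5, remainder 0

[37; 13, 30, 44, 1, 3, 5]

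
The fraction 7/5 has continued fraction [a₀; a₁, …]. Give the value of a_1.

7 ÷ 5 → quotient 1, remainder 2
5 ÷ 2 → quotient 2, remainder 1

2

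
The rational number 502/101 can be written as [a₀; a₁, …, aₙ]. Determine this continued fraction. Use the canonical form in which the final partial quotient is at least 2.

[4; 1, 32, 1, 2]

Repeatedly divide and take the remainder:
⌊502/101⌋ = 4, remainder 98
⌊101/98⌋ = 1, remainder 3
⌊98/3⌋ = 32, remainder 2
⌊3/2⌋ = 1, remainder 1
⌊2/1⌋ = 2, remainder 0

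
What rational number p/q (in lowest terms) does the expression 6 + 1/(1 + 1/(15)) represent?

111/16

a_0 = 6: 6/1
a_1 = 1: 7/1
a_2 = 15: 111/16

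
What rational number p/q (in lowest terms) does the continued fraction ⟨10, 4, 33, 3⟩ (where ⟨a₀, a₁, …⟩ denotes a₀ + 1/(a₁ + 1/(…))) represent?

4130/403

a_0 = 10: 10/1
a_1 = 4: 41/4
a_2 = 33: 1363/133
a_3 = 3: 4130/403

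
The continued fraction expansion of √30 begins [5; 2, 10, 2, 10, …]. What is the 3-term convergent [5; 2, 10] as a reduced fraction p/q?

115/21

Start with 10.
2 + 1/(10/1) = 2 + 1/10 = 21/10
5 + 1/(21/10) = 5 + 10/21 = 115/21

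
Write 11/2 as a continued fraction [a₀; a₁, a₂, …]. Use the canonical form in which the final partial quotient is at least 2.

[5; 2]

⌊11/2⌋ = 5, remainder 1
⌊2/1⌋ = 2, remainder 0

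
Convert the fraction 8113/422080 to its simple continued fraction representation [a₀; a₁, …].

8113 = 0·422080 + 8113, so a_0 = 0
422080 = 52·8113 + 204, so a_1 = 52
8113 = 39·204 + 157, so a_2 = 39
204 = 1·157 + 47, so a_3 = 1
157 = 3·47 + 16, so a_4 = 3
47 = 2·16 + 15, so a_5 = 2
16 = 1·15 + 1, so a_6 = 1
15 = 15·1 + 0, so a_7 = 15

[0; 52, 39, 1, 3, 2, 1, 15]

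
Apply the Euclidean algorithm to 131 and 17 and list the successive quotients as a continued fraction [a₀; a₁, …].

⌊131/17⌋ = 7, remainder 12
⌊17/12⌋ = 1, remainder 5
⌊12/5⌋ = 2, remainder 2
⌊5/2⌋ = 2, remainder 1
⌊2/1⌋ = 2, remainder 0

[7; 1, 2, 2, 2]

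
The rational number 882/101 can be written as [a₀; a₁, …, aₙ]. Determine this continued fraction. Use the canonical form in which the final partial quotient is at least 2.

[8; 1, 2, 1, 2, 1, 6]

⌊882/101⌋ = 8, remainder 74
⌊101/74⌋ = 1, remainder 27
⌊74/27⌋ = 2, remainder 20
⌊27/20⌋ = 1, remainder 7
⌊20/7⌋ = 2, remainder 6
⌊7/6⌋ = 1, remainder 1
⌊6/1⌋ = 6, remainder 0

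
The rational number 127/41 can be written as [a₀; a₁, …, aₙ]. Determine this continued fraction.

Repeatedly divide and take the remainder:
127 ÷ 41 → quotient 3, remainder 4
41 ÷ 4 → quotient 10, remainder 1
4 ÷ 1 → quotient 4, remainder 0

[3; 10, 4]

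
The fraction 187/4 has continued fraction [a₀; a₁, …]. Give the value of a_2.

3

187 ÷ 4 → quotient 46, remainder 3
4 ÷ 3 → quotient 1, remainder 1
3 ÷ 1 → quotient 3, remainder 0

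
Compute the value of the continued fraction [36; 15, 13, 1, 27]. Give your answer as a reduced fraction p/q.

212539/5893

Build up convergents one term at a time:
a_0 = 36: 36/1
a_1 = 15: 541/15
a_2 = 13: 7069/196
a_3 = 1: 7610/211
a_4 = 27: 212539/5893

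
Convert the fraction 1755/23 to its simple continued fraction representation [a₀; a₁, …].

Run the Euclidean algorithm, recording each quotient:
1755 ÷ 23 → quotient 76, remainder 7
23 ÷ 7 → quotient 3, remainder 2
7 ÷ 2 → quotient 3, remainder 1
2 ÷ 1 → quotient 2, remainder 0

[76; 3, 3, 2]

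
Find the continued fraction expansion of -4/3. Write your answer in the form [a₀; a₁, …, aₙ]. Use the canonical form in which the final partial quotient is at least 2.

⌊-4/3⌋ = -2, remainder 2
⌊3/2⌋ = 1, remainder 1
⌊2/1⌋ = 2, remainder 0

[-2; 1, 2]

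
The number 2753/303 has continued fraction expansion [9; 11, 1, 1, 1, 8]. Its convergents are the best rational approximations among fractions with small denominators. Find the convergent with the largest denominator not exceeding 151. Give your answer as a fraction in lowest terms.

318/35

a_0 = 9: 9/1  (≤ bound)
a_1 = 11: 100/11  (≤ bound)
a_2 = 1: 109/12  (≤ bound)
a_3 = 1: 209/23  (≤ bound)
a_4 = 1: 318/35  (≤ bound)
a_5 = 8: 2753/303  (> 151, stop)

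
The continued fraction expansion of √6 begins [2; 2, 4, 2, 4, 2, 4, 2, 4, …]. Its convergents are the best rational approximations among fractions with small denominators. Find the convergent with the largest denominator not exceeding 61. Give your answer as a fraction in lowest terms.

List convergents until the denominator exceeds the bound:
a_0 = 2: 2/1  (≤ bound)
a_1 = 2: 5/2  (≤ bound)
a_2 = 4: 22/9  (≤ bound)
a_3 = 2: 49/20  (≤ bound)
a_4 = 4: 218/89  (> 61, stop)

49/20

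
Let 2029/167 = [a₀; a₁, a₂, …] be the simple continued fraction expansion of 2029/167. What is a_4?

8

2029 ÷ 167 → quotient 12, remainder 25
167 ÷ 25 → quotient 6, remainder 17
25 ÷ 17 → quotient 1, remainder 8
17 ÷ 8 → quotient 2, remainder 1
8 ÷ 1 → quotient 8, remainder 0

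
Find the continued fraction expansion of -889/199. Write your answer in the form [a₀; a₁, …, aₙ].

Apply division with remainder until the remainder is 0:
-889 ÷ 199 → quotient -5, remainder 106
199 ÷ 106 → quotient 1, remainder 93
106 ÷ 93 → quotient 1, remainder 13
93 ÷ 13 → quotient 7, remainder 2
13 ÷ 2 → quotient 6, remainder 1
2 ÷ 1 → quotient 2, remainder 0

[-5; 1, 1, 7, 6, 2]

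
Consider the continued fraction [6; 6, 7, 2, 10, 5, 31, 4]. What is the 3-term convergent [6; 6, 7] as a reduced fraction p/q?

Starting at the tail and folding back:
Start with 7.
6 + 1/(7/1) = 6 + 1/7 = 43/7
6 + 1/(43/7) = 6 + 7/43 = 265/43

265/43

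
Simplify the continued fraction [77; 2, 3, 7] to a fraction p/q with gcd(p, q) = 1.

Work from the innermost term outward:
Start with 7.
3 + 1/(7/1) = 3 + 1/7 = 22/7
2 + 1/(22/7) = 2 + 7/22 = 51/22
77 + 1/(51/22) = 77 + 22/51 = 3949/51

3949/51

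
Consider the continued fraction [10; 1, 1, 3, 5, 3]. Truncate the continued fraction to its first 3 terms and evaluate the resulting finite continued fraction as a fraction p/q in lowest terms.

21/2

Start with 1.
1 + 1/(1/1) = 1 + 1/1 = 2/1
10 + 1/(2/1) = 10 + 1/2 = 21/2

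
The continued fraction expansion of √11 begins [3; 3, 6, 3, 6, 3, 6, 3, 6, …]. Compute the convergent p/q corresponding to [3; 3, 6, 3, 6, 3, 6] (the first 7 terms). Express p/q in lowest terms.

25077/7561

Start with 6.
3 + 1/(6/1) = 3 + 1/6 = 19/6
6 + 1/(19/6) = 6 + 6/19 = 120/19
3 + 1/(120/19) = 3 + 19/120 = 379/120
6 + 1/(379/120) = 6 + 120/379 = 2394/379
3 + 1/(2394/379) = 3 + 379/2394 = 7561/2394
3 + 1/(7561/2394) = 3 + 2394/7561 = 25077/7561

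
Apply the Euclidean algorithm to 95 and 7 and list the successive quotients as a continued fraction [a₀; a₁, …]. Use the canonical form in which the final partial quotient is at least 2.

⌊95/7⌋ = 13, remainder 4
⌊7/4⌋ = 1, remainder 3
⌊4/3⌋ = 1, remainder 1
⌊3/1⌋ = 3, remainder 0

[13; 1, 1, 3]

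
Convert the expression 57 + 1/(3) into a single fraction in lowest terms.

Collapse the nested fraction from the inside out:
Start with 3.
57 + 1/(3/1) = 57 + 1/3 = 172/3

172/3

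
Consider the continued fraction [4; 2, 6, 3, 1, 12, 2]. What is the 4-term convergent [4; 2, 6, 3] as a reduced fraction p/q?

183/41

Start with 3.
6 + 1/(3/1) = 6 + 1/3 = 19/3
2 + 1/(19/3) = 2 + 3/19 = 41/19
4 + 1/(41/19) = 4 + 19/41 = 183/41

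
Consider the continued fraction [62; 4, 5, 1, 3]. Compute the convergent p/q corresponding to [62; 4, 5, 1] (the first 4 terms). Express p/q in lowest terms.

1556/25

a_0 = 62: 62/1
a_1 = 4: 249/4
a_2 = 5: 1307/21
a_3 = 1: 1556/25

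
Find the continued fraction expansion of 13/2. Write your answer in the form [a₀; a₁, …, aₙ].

Repeatedly divide and take the remainder:
13 = 6·2 + 1, so a_0 = 6
2 = 2·1 + 0, so a_1 = 2

[6; 2]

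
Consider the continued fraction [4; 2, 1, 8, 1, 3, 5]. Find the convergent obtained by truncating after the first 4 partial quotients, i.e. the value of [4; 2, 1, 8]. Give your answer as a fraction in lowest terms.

Use the convergent recurrence hₖ = aₖ·hₖ₋₁ + hₖ₋₂ (and likewise for the denominators kₖ):
a_0 = 4: 4/1
a_1 = 2: 9/2
a_2 = 1: 13/3
a_3 = 8: 113/26

113/26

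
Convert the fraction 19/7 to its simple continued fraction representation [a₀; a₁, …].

Apply division with remainder until the remainder is 0:
19 ÷ 7 → quotient 2, remainder 5
7 ÷ 5 → quotient 1, remainder 2
5 ÷ 2 → quotient 2, remainder 1
2 ÷ 1 → quotient 2, remainder 0

[2; 1, 2, 2]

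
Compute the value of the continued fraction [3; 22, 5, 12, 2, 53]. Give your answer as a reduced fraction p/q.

459075/150761

Compute successive convergents:
a_0 = 3: 3/1
a_1 = 22: 67/22
a_2 = 5: 338/111
a_3 = 12: 4123/1354
a_4 = 2: 8584/2819
a_5 = 53: 459075/150761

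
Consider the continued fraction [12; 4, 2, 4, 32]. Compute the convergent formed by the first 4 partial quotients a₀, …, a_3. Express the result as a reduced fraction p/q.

489/40

Start with 4.
2 + 1/(4/1) = 2 + 1/4 = 9/4
4 + 1/(9/4) = 4 + 4/9 = 40/9
12 + 1/(40/9) = 12 + 9/40 = 489/40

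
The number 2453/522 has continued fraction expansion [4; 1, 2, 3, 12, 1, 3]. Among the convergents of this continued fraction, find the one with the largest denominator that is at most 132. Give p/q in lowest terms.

578/123

a_0 = 4: 4/1  (≤ bound)
a_1 = 1: 5/1  (≤ bound)
a_2 = 2: 14/3  (≤ bound)
a_3 = 3: 47/10  (≤ bound)
a_4 = 12: 578/123  (≤ bound)
a_5 = 1: 625/133  (> 132, stop)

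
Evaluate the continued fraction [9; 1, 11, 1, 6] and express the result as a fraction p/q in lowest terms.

Use the convergent recurrence hₖ = aₖ·hₖ₋₁ + hₖ₋₂ (and likewise for the denominators kₖ):
a_0 = 9: 9/1
a_1 = 1: 10/1
a_2 = 11: 119/12
a_3 = 1: 129/13
a_4 = 6: 893/90

893/90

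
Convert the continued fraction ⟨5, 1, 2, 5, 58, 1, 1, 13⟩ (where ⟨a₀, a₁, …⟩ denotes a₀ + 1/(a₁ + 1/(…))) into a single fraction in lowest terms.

Compute successive convergents:
a_0 = 5: 5/1
a_1 = 1: 6/1
a_2 = 2: 17/3
a_3 = 5: 91/16
a_4 = 58: 5295/931
a_5 = 1: 5386/947
a_6 = 1: 10681/1878
a_7 = 13: 144239/25361

144239/25361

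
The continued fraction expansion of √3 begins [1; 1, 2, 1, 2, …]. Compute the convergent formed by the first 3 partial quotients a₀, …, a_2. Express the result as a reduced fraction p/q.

Start with 2.
1 + 1/(2/1) = 1 + 1/2 = 3/2
1 + 1/(3/2) = 1 + 2/3 = 5/3

5/3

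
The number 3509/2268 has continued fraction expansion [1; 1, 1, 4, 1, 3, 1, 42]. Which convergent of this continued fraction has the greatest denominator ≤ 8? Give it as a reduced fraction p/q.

3/2

List convergents until the denominator exceeds the bound:
a_0 = 1: 1/1  (≤ bound)
a_1 = 1: 2/1  (≤ bound)
a_2 = 1: 3/2  (≤ bound)
a_3 = 4: 14/9  (> 8, stop)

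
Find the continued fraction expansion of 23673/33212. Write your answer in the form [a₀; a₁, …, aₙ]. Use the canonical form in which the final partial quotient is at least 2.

23673 = 0·33212 + 23673, so a_0 = 0
33212 = 1·23673 + 9539, so a_1 = 1
23673 = 2·9539 + 4595, so a_2 = 2
9539 = 2·4595 + 349, so a_3 = 2
4595 = 13·349 + 58, so a_4 = 13
349 = 6·58 + 1, so a_5 = 6
58 = 58·1 + 0, so a_6 = 58

[0; 1, 2, 2, 13, 6, 58]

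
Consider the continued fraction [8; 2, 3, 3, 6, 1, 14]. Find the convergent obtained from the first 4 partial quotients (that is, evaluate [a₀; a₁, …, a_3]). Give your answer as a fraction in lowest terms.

194/23

Work from the innermost term outward:
Start with 3.
3 + 1/(3/1) = 3 + 1/3 = 10/3
2 + 1/(10/3) = 2 + 3/10 = 23/10
8 + 1/(23/10) = 8 + 10/23 = 194/23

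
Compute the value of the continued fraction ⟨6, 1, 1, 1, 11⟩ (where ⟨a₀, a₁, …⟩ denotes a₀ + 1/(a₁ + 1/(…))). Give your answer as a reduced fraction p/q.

Start with 11.
1 + 1/(11/1) = 1 + 1/11 = 12/11
1 + 1/(12/11) = 1 + 11/12 = 23/12
1 + 1/(23/12) = 1 + 12/23 = 35/23
6 + 1/(35/23) = 6 + 23/35 = 233/35

233/35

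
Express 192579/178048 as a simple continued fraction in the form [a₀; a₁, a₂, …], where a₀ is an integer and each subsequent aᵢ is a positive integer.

Run the Euclidean algorithm, recording each quotient:
⌊192579/178048⌋ = 1, remainder 14531
⌊178048/14531⌋ = 12, remainder 3676
⌊14531/3676⌋ = 3, remainder 3503
⌊3676/3503⌋ = 1, remainder 173
⌊3503/173⌋ = 20, remainder 43
⌊173/43⌋ = 4, remainder 1
⌊43/1⌋ = 43, remainder 0

[1; 12, 3, 1, 20, 4, 43]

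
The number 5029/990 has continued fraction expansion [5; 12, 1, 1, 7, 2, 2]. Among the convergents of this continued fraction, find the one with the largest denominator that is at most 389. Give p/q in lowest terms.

a_0 = 5: 5/1  (≤ bound)
a_1 = 12: 61/12  (≤ bound)
a_2 = 1: 66/13  (≤ bound)
a_3 = 1: 127/25  (≤ bound)
a_4 = 7: 955/188  (≤ bound)
a_5 = 2: 2037/401  (> 389, stop)

955/188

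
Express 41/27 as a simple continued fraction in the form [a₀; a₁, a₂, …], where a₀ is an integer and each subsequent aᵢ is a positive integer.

[1; 1, 1, 13]

41 = 1·27 + 14, so a_0 = 1
27 = 1·14 + 13, so a_1 = 1
14 = 1·13 + 1, so a_2 = 1
13 = 13·1 + 0, so a_3 = 13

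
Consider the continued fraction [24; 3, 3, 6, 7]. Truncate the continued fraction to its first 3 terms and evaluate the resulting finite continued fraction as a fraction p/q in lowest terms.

243/10

Use the convergent recurrence hₖ = aₖ·hₖ₋₁ + hₖ₋₂ (and likewise for the denominators kₖ):
a_0 = 24: 24/1
a_1 = 3: 73/3
a_2 = 3: 243/10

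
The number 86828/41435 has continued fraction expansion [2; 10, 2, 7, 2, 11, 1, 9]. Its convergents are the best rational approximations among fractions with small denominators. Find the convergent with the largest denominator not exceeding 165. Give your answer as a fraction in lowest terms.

a_0 = 2: 2/1  (≤ bound)
a_1 = 10: 21/10  (≤ bound)
a_2 = 2: 44/21  (≤ bound)
a_3 = 7: 329/157  (≤ bound)
a_4 = 2: 702/335  (> 165, stop)

329/157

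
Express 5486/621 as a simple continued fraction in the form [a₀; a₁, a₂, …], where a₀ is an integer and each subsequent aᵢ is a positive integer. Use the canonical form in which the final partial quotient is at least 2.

Apply division with remainder until the remainder is 0:
5486 = 8·621 + 518, so a_0 = 8
621 = 1·518 + 103, so a_1 = 1
518 = 5·103 + 3, so a_2 = 5
103 = 34·3 + 1, so a_3 = 34
3 = 3·1 + 0, so a_4 = 3

[8; 1, 5, 34, 3]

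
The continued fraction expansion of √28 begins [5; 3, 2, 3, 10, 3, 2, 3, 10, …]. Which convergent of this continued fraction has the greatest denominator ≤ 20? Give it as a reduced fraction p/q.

37/7

a_0 = 5: 5/1  (≤ bound)
a_1 = 3: 16/3  (≤ bound)
a_2 = 2: 37/7  (≤ bound)
a_3 = 3: 127/24  (> 20, stop)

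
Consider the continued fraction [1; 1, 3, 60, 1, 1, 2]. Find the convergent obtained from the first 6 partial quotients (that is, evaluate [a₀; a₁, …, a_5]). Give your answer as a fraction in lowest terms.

851/486

a_0 = 1: 1/1
a_1 = 1: 2/1
a_2 = 3: 7/4
a_3 = 60: 422/241
a_4 = 1: 429/245
a_5 = 1: 851/486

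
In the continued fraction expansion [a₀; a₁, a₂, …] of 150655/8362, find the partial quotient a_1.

60

Run the Euclidean algorithm, recording each quotient:
150655 = 18·8362 + 139, so a_0 = 18
8362 = 60·139 + 22, so a_1 = 60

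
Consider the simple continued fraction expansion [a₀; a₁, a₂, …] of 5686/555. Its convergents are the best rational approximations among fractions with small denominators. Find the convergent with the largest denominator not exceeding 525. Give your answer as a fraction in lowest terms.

1547/151

a_0 = 10: 10/1  (≤ bound)
a_1 = 4: 41/4  (≤ bound)
a_2 = 12: 502/49  (≤ bound)
a_3 = 2: 1045/102  (≤ bound)
a_4 = 1: 1547/151  (≤ bound)
a_5 = 3: 5686/555  (> 525, stop)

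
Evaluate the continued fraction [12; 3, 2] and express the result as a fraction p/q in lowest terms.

a_0 = 12: 12/1
a_1 = 3: 37/3
a_2 = 2: 86/7

86/7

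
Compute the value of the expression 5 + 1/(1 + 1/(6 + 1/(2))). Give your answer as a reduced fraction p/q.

88/15

Use the convergent recurrence hₖ = aₖ·hₖ₋₁ + hₖ₋₂ (and likewise for the denominators kₖ):
a_0 = 5: 5/1
a_1 = 1: 6/1
a_2 = 6: 41/7
a_3 = 2: 88/15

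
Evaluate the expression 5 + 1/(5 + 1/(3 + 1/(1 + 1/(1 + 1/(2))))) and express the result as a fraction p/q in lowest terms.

493/95

Start with 2.
1 + 1/(2/1) = 1 + 1/2 = 3/2
1 + 1/(3/2) = 1 + 2/3 = 5/3
3 + 1/(5/3) = 3 + 3/5 = 18/5
5 + 1/(18/5) = 5 + 5/18 = 95/18
5 + 1/(95/18) = 5 + 18/95 = 493/95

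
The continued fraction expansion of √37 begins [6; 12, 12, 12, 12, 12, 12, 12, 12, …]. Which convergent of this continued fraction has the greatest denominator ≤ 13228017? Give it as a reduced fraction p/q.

18798954/3090529

List convergents until the denominator exceeds the bound:
a_0 = 6: 6/1  (≤ bound)
a_1 = 12: 73/12  (≤ bound)
a_2 = 12: 882/145  (≤ bound)
a_3 = 12: 10657/1752  (≤ bound)
a_4 = 12: 128766/21169  (≤ bound)
a_5 = 12: 1555849/255780  (≤ bound)
a_6 = 12: 18798954/3090529  (≤ bound)
a_7 = 12: 227143297/37342128  (> 13228017, stop)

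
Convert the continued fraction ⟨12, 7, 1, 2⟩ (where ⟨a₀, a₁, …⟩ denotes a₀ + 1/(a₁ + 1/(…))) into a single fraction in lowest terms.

279/23

Start with 2.
1 + 1/(2/1) = 1 + 1/2 = 3/2
7 + 1/(3/2) = 7 + 2/3 = 23/3
12 + 1/(23/3) = 12 + 3/23 = 279/23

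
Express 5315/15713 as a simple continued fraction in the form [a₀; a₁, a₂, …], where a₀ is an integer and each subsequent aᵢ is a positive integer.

[0; 2, 1, 21, 1, 10, 21]

Apply division with remainder until the remainder is 0:
5315 ÷ 15713 → quotient 0, remainder 5315
15713 ÷ 5315 → quotient 2, remainder 5083
5315 ÷ 5083 → quotient 1, remainder 232
5083 ÷ 232 → quotient 21, remainder 211
232 ÷ 211 → quotient 1, remainder 21
211 ÷ 21 → quotient 10, remainder 1
21 ÷ 1 → quotient 21, remainder 0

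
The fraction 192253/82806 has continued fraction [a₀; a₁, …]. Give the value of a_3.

4

Repeatedly divide and take the remainder:
⌊192253/82806⌋ = 2, remainder 26641
⌊82806/26641⌋ = 3, remainder 2883
⌊26641/2883⌋ = 9, remainder 694
⌊2883/694⌋ = 4, remainder 107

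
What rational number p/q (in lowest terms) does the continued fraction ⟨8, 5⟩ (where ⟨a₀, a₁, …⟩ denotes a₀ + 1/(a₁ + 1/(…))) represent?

Start with 5.
8 + 1/(5/1) = 8 + 1/5 = 41/5

41/5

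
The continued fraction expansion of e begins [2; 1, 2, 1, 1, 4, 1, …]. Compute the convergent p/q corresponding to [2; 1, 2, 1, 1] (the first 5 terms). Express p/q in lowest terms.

19/7

a_0 = 2: 2/1
a_1 = 1: 3/1
a_2 = 2: 8/3
a_3 = 1: 11/4
a_4 = 1: 19/7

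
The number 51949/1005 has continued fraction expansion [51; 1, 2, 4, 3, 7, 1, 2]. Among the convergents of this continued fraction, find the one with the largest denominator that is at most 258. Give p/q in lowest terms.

List convergents until the denominator exceeds the bound:
a_0 = 51: 51/1  (≤ bound)
a_1 = 1: 52/1  (≤ bound)
a_2 = 2: 155/3  (≤ bound)
a_3 = 4: 672/13  (≤ bound)
a_4 = 3: 2171/42  (≤ bound)
a_5 = 7: 15869/307  (> 258, stop)

2171/42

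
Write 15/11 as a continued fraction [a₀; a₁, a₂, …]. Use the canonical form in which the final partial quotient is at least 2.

15 = 1·11 + 4, so a_0 = 1
11 = 2·4 + 3, so a_1 = 2
4 = 1·3 + 1, so a_2 = 1
3 = 3·1 + 0, so a_3 = 3

[1; 2, 1, 3]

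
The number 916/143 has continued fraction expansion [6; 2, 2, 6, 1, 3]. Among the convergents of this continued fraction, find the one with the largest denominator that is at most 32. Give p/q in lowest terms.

205/32

a_0 = 6: 6/1  (≤ bound)
a_1 = 2: 13/2  (≤ bound)
a_2 = 2: 32/5  (≤ bound)
a_3 = 6: 205/32  (≤ bound)
a_4 = 1: 237/37  (> 32, stop)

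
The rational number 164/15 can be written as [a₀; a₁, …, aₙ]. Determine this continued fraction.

164 ÷ 15 → quotient 10, remainder 14
15 ÷ 14 → quotient 1, remainder 1
14 ÷ 1 → quotient 14, remainder 0

[10; 1, 14]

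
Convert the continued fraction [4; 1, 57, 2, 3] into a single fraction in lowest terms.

Start with 3.
2 + 1/(3/1) = 2 + 1/3 = 7/3
57 + 1/(7/3) = 57 + 3/7 = 402/7
1 + 1/(402/7) = 1 + 7/402 = 409/402
4 + 1/(409/402) = 4 + 402/409 = 2038/409

2038/409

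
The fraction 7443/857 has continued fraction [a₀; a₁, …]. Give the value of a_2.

2

7443 ÷ 857 → quotient 8, remainder 587
857 ÷ 587 → quotient 1, remainder 270
587 ÷ 270 → quotient 2, remainder 47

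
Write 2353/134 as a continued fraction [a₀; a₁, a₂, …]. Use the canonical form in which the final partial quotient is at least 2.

2353 = 17·134 + 75, so a_0 = 17
134 = 1·75 + 59, so a_1 = 1
75 = 1·59 + 16, so a_2 = 1
59 = 3·16 + 11, so a_3 = 3
16 = 1·11 + 5, so a_4 = 1
11 = 2·5 + 1, so a_5 = 2
5 = 5·1 + 0, so a_6 = 5

[17; 1, 1, 3, 1, 2, 5]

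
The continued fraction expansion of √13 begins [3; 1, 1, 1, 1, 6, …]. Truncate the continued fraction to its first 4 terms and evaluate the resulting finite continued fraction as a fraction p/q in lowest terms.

11/3

Work from the innermost term outward:
Start with 1.
1 + 1/(1/1) = 1 + 1/1 = 2/1
1 + 1/(2/1) = 1 + 1/2 = 3/2
3 + 1/(3/2) = 3 + 2/3 = 11/3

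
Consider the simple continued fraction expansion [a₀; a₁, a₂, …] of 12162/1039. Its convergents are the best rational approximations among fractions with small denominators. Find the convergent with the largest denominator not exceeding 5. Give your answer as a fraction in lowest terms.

List convergents until the denominator exceeds the bound:
a_0 = 11: 11/1  (≤ bound)
a_1 = 1: 12/1  (≤ bound)
a_2 = 2: 35/3  (≤ bound)
a_3 = 2: 82/7  (> 5, stop)

35/3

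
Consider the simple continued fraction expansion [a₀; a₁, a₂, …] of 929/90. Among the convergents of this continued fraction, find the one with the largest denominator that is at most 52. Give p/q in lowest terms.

List convergents until the denominator exceeds the bound:
a_0 = 10: 10/1  (≤ bound)
a_1 = 3: 31/3  (≤ bound)
a_2 = 9: 289/28  (≤ bound)
a_3 = 1: 320/31  (≤ bound)
a_4 = 2: 929/90  (> 52, stop)

320/31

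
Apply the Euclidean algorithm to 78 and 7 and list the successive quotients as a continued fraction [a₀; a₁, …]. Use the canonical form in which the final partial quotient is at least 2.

[11; 7]

⌊78/7⌋ = 11, remainder 1
⌊7/1⌋ = 7, remainder 0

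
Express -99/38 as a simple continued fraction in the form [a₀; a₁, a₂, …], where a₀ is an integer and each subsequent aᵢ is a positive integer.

-99 ÷ 38 → quotient -3, remainder 15
38 ÷ 15 → quotient 2, remainder 8
15 ÷ 8 → quotient 1, remainder 7
8 ÷ 7 → quotient 1, remainder 1
7 ÷ 1 → quotient 7, remainder 0

[-3; 2, 1, 1, 7]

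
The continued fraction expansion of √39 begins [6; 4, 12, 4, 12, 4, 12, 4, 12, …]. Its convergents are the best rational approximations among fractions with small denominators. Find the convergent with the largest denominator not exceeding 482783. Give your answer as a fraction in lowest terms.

a_0 = 6: 6/1  (≤ bound)
a_1 = 4: 25/4  (≤ bound)
a_2 = 12: 306/49  (≤ bound)
a_3 = 4: 1249/200  (≤ bound)
a_4 = 12: 15294/2449  (≤ bound)
a_5 = 4: 62425/9996  (≤ bound)
a_6 = 12: 764394/122401  (≤ bound)
a_7 = 4: 3120001/499600  (> 482783, stop)

764394/122401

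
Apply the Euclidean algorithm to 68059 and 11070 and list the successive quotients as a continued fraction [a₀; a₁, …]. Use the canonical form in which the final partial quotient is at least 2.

[6; 6, 1, 3, 14, 1, 12, 2]

Run the Euclidean algorithm, recording each quotient:
68059 = 6·11070 + 1639, so a_0 = 6
11070 = 6·1639 + 1236, so a_1 = 6
1639 = 1·1236 + 403, so a_2 = 1
1236 = 3·403 + 27, so a_3 = 3
403 = 14·27 + 25, so a_4 = 14
27 = 1·25 + 2, so a_5 = 1
25 = 12·2 + 1, so a_6 = 12
2 = 2·1 + 0, so a_7 = 2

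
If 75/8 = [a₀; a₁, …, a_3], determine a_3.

Run the Euclidean algorithm, recording each quotient:
75 ÷ 8 → quotient 9, remainder 3
8 ÷ 3 → quotient 2, remainder 2
3 ÷ 2 → quotient 1, remainder 1
2 ÷ 1 → quotient 2, remainder 0

2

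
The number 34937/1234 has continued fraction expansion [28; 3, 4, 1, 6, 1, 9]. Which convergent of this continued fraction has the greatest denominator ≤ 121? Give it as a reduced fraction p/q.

3086/109

List convergents until the denominator exceeds the bound:
a_0 = 28: 28/1  (≤ bound)
a_1 = 3: 85/3  (≤ bound)
a_2 = 4: 368/13  (≤ bound)
a_3 = 1: 453/16  (≤ bound)
a_4 = 6: 3086/109  (≤ bound)
a_5 = 1: 3539/125  (> 121, stop)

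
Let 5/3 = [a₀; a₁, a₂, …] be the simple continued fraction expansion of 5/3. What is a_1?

1

Repeatedly divide and take the remainder:
5 ÷ 3 → quotient 1, remainder 2
3 ÷ 2 → quotient 1, remainder 1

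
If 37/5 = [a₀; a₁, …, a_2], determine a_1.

Repeatedly divide and take the remainder:
37 ÷ 5 → quotient 7, remainder 2
5 ÷ 2 → quotient 2, remainder 1

2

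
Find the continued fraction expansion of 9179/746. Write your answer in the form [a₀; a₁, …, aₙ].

[12; 3, 3, 2, 32]

Apply division with remainder until the remainder is 0:
9179 ÷ 746 → quotient 12, remainder 227
746 ÷ 227 → quotient 3, remainder 65
227 ÷ 65 → quotient 3, remainder 32
65 ÷ 32 → quotient 2, remainder 1
32 ÷ 1 → quotient 32, remainder 0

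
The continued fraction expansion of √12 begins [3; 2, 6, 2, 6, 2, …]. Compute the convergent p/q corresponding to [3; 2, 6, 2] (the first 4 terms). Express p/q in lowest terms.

Start with 2.
6 + 1/(2/1) = 6 + 1/2 = 13/2
2 + 1/(13/2) = 2 + 2/13 = 28/13
3 + 1/(28/13) = 3 + 13/28 = 97/28

97/28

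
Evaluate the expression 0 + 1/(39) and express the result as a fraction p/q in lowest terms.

1/39

Start with 39.
0 + 1/(39/1) = 0 + 1/39 = 1/39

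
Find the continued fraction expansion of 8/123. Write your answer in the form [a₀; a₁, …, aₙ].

Apply division with remainder until the remainder is 0:
8 ÷ 123 → quotient 0, remainder 8
123 ÷ 8 → quotient 15, remainder 3
8 ÷ 3 → quotient 2, remainder 2
3 ÷ 2 → quotient 1, remainder 1
2 ÷ 1 → quotient 2, remainder 0

[0; 15, 2, 1, 2]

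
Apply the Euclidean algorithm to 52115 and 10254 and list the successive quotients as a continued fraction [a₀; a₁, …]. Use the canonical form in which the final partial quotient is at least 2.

Apply division with remainder until the remainder is 0:
52115 = 5·10254 + 845, so a_0 = 5
10254 = 12·845 + 114, so a_1 = 12
845 = 7·114 + 47, so a_2 = 7
114 = 2·47 + 20, so a_3 = 2
47 = 2·20 + 7, so a_4 = 2
20 = 2·7 + 6, so a_5 = 2
7 = 1·6 + 1, so a_6 = 1
6 = 6·1 + 0, so a_7 = 6

[5; 12, 7, 2, 2, 2, 1, 6]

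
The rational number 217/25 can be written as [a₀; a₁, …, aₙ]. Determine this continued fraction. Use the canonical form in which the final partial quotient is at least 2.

217 ÷ 25 → quotient 8, remainder 17
25 ÷ 17 → quotient 1, remainder 8
17 ÷ 8 → quotient 2, remainder 1
8 ÷ 1 → quotient 8, remainder 0

[8; 1, 2, 8]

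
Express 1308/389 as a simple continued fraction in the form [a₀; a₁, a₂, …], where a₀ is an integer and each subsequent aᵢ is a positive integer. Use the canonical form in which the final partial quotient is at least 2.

⌊1308/389⌋ = 3, remainder 141
⌊389/141⌋ = 2, remainder 107
⌊141/107⌋ = 1, remainder 34
⌊107/34⌋ = 3, remainder 5
⌊34/5⌋ = 6, remainder 4
⌊5/4⌋ = 1, remainder 1
⌊4/1⌋ = 4, remainder 0

[3; 2, 1, 3, 6, 1, 4]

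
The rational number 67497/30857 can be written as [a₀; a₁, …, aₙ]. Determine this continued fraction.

67497 = 2·30857 + 5783, so a_0 = 2
30857 = 5·5783 + 1942, so a_1 = 5
5783 = 2·1942 + 1899, so a_2 = 2
1942 = 1·1899 + 43, so a_3 = 1
1899 = 44·43 + 7, so a_4 = 44
43 = 6·7 + 1, so a_5 = 6
7 = 7·1 + 0, so a_6 = 7

[2; 5, 2, 1, 44, 6, 7]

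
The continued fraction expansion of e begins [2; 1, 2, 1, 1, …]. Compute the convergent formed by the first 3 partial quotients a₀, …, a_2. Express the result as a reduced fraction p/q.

Start with 2.
1 + 1/(2/1) = 1 + 1/2 = 3/2
2 + 1/(3/2) = 2 + 2/3 = 8/3

8/3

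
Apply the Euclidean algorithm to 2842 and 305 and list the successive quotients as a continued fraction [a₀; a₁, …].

⌊2842/305⌋ = 9, remainder 97
⌊305/97⌋ = 3, remainder 14
⌊97/14⌋ = 6, remainder 13
⌊14/13⌋ = 1, remainder 1
⌊13/1⌋ = 13, remainder 0

[9; 3, 6, 1, 13]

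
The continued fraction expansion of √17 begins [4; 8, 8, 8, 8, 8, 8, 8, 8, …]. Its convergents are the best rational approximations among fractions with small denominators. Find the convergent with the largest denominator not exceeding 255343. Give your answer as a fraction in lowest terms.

143649/34840

List convergents until the denominator exceeds the bound:
a_0 = 4: 4/1  (≤ bound)
a_1 = 8: 33/8  (≤ bound)
a_2 = 8: 268/65  (≤ bound)
a_3 = 8: 2177/528  (≤ bound)
a_4 = 8: 17684/4289  (≤ bound)
a_5 = 8: 143649/34840  (≤ bound)
a_6 = 8: 1166876/283009  (> 255343, stop)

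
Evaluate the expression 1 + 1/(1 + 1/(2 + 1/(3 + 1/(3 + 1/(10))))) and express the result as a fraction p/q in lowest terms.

577/340

Collapse the nested fraction from the inside out:
Start with 10.
3 + 1/(10/1) = 3 + 1/10 = 31/10
3 + 1/(31/10) = 3 + 10/31 = 103/31
2 + 1/(103/31) = 2 + 31/103 = 237/103
1 + 1/(237/103) = 1 + 103/237 = 340/237
1 + 1/(340/237) = 1 + 237/340 = 577/340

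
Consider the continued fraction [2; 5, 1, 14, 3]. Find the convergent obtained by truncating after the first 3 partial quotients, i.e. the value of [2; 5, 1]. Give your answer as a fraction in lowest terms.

a_0 = 2: 2/1
a_1 = 5: 11/5
a_2 = 1: 13/6

13/6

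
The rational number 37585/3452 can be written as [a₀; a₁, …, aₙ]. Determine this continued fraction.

[10; 1, 7, 1, 11, 2, 15]

Apply division with remainder until the remainder is 0:
37585 ÷ 3452 → quotient 10, remainder 3065
3452 ÷ 3065 → quotient 1, remainder 387
3065 ÷ 387 → quotient 7, remainder 356
387 ÷ 356 → quotient 1, remainder 31
356 ÷ 31 → quotient 11, remainder 15
31 ÷ 15 → quotient 2, remainder 1
15 ÷ 1 → quotient 15, remainder 0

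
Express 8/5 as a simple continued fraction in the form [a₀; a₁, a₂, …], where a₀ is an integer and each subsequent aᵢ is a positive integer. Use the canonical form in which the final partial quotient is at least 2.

[1; 1, 1, 2]

⌊8/5⌋ = 1, remainder 3
⌊5/3⌋ = 1, remainder 2
⌊3/2⌋ = 1, remainder 1
⌊2/1⌋ = 2, remainder 0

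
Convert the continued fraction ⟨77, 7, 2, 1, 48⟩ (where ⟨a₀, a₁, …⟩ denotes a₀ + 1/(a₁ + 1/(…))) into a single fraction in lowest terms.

82613/1071

Start with 48.
1 + 1/(48/1) = 1 + 1/48 = 49/48
2 + 1/(49/48) = 2 + 48/49 = 146/49
7 + 1/(146/49) = 7 + 49/146 = 1071/146
77 + 1/(1071/146) = 77 + 146/1071 = 82613/1071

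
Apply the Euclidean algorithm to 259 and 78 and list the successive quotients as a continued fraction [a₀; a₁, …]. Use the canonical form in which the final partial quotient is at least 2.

[3; 3, 8, 3]

⌊259/78⌋ = 3, remainder 25
⌊78/25⌋ = 3, remainder 3
⌊25/3⌋ = 8, remainder 1
⌊3/1⌋ = 3, remainder 0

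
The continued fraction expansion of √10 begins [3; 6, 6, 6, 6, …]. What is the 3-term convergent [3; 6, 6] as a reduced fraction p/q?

117/37

Start with 6.
6 + 1/(6/1) = 6 + 1/6 = 37/6
3 + 1/(37/6) = 3 + 6/37 = 117/37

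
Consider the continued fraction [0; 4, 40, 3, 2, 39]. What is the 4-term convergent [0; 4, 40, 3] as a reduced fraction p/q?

121/487

Start with 3.
40 + 1/(3/1) = 40 + 1/3 = 121/3
4 + 1/(121/3) = 4 + 3/121 = 487/121
0 + 1/(487/121) = 0 + 121/487 = 121/487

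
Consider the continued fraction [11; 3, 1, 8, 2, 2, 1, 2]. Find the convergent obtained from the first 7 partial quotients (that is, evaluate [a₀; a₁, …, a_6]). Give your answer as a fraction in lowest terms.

2893/257

a_0 = 11: 11/1
a_1 = 3: 34/3
a_2 = 1: 45/4
a_3 = 8: 394/35
a_4 = 2: 833/74
a_5 = 2: 2060/183
a_6 = 1: 2893/257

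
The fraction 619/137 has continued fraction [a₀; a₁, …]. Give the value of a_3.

13

Run the Euclidean algorithm, recording each quotient:
619 ÷ 137 → quotient 4, remainder 71
137 ÷ 71 → quotient 1, remainder 66
71 ÷ 66 → quotient 1, remainder 5
66 ÷ 5 → quotient 13, remainder 1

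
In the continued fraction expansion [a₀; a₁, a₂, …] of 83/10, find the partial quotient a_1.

83 ÷ 10 → quotient 8, remainder 3
10 ÷ 3 → quotient 3, remainder 1

3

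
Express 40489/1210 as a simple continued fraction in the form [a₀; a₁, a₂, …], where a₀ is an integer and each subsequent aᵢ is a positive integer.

[33; 2, 6, 13, 7]

Repeatedly divide and take the remainder:
40489 ÷ 1210 → quotient 33, remainder 559
1210 ÷ 559 → quotient 2, remainder 92
559 ÷ 92 → quotient 6, remainder 7
92 ÷ 7 → quotient 13, remainder 1
7 ÷ 1 → quotient 7, remainder 0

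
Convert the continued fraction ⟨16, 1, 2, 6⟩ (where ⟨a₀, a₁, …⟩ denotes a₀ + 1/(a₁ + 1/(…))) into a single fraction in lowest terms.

Start with 6.
2 + 1/(6/1) = 2 + 1/6 = 13/6
1 + 1/(13/6) = 1 + 6/13 = 19/13
16 + 1/(19/13) = 16 + 13/19 = 317/19

317/19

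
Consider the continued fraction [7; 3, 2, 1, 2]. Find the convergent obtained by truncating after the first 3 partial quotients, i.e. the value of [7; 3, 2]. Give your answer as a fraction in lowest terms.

Starting at the tail and folding back:
Start with 2.
3 + 1/(2/1) = 3 + 1/2 = 7/2
7 + 1/(7/2) = 7 + 2/7 = 51/7

51/7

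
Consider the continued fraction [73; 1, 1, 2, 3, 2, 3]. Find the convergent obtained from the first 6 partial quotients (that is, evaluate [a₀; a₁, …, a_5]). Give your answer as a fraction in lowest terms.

Start with 2.
3 + 1/(2/1) = 3 + 1/2 = 7/2
2 + 1/(7/2) = 2 + 2/7 = 16/7
1 + 1/(16/7) = 1 + 7/16 = 23/16
1 + 1/(23/16) = 1 + 16/23 = 39/23
73 + 1/(39/23) = 73 + 23/39 = 2870/39

2870/39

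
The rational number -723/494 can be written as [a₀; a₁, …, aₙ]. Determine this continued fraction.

[-2; 1, 1, 6, 2, 1, 3, 3]

-723 ÷ 494 → quotient -2, remainder 265
494 ÷ 265 → quotient 1, remainder 229
265 ÷ 229 → quotient 1, remainder 36
229 ÷ 36 → quotient 6, remainder 13
36 ÷ 13 → quotient 2, remainder 10
13 ÷ 10 → quotient 1, remainder 3
10 ÷ 3 → quotient 3, remainder 1
3 ÷ 1 → quotient 3, remainder 0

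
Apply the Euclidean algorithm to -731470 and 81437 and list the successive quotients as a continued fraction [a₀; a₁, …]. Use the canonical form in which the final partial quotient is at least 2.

[-9; 55, 1, 1, 1, 48, 10]

Run the Euclidean algorithm, recording each quotient:
-731470 = -9·81437 + 1463, so a_0 = -9
81437 = 55·1463 + 972, so a_1 = 55
1463 = 1·972 + 491, so a_2 = 1
972 = 1·491 + 481, so a_3 = 1
491 = 1·481 + 10, so a_4 = 1
481 = 48·10 + 1, so a_5 = 48
10 = 10·1 + 0, so a_6 = 10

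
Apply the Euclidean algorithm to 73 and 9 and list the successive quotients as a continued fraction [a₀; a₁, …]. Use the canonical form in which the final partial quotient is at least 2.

⌊73/9⌋ = 8, remainder 1
⌊9/1⌋ = 9, remainder 0

[8; 9]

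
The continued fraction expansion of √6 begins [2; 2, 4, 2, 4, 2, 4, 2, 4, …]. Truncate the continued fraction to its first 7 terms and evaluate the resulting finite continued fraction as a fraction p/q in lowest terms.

2158/881

Work from the innermost term outward:
Start with 4.
2 + 1/(4/1) = 2 + 1/4 = 9/4
4 + 1/(9/4) = 4 + 4/9 = 40/9
2 + 1/(40/9) = 2 + 9/40 = 89/40
4 + 1/(89/40) = 4 + 40/89 = 396/89
2 + 1/(396/89) = 2 + 89/396 = 881/396
2 + 1/(881/396) = 2 + 396/881 = 2158/881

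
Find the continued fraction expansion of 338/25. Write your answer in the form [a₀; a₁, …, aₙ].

Run the Euclidean algorithm, recording each quotient:
⌊338/25⌋ = 13, remainder 13
⌊25/13⌋ = 1, remainder 12
⌊13/12⌋ = 1, remainder 1
⌊12/1⌋ = 12, remainder 0

[13; 1, 1, 12]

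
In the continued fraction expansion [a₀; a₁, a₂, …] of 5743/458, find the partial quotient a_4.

⌊5743/458⌋ = 12, remainder 247
⌊458/247⌋ = 1, remainder 211
⌊247/211⌋ = 1, remainder 36
⌊211/36⌋ = 5, remainder 31
⌊36/31⌋ = 1, remainder 5

1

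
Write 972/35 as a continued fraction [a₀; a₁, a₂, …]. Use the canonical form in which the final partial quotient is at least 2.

⌊972/35⌋ = 27, remainder 27
⌊35/27⌋ = 1, remainder 8
⌊27/8⌋ = 3, remainder 3
⌊8/3⌋ = 2, remainder 2
⌊3/2⌋ = 1, remainder 1
⌊2/1⌋ = 2, remainder 0

[27; 1, 3, 2, 1, 2]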